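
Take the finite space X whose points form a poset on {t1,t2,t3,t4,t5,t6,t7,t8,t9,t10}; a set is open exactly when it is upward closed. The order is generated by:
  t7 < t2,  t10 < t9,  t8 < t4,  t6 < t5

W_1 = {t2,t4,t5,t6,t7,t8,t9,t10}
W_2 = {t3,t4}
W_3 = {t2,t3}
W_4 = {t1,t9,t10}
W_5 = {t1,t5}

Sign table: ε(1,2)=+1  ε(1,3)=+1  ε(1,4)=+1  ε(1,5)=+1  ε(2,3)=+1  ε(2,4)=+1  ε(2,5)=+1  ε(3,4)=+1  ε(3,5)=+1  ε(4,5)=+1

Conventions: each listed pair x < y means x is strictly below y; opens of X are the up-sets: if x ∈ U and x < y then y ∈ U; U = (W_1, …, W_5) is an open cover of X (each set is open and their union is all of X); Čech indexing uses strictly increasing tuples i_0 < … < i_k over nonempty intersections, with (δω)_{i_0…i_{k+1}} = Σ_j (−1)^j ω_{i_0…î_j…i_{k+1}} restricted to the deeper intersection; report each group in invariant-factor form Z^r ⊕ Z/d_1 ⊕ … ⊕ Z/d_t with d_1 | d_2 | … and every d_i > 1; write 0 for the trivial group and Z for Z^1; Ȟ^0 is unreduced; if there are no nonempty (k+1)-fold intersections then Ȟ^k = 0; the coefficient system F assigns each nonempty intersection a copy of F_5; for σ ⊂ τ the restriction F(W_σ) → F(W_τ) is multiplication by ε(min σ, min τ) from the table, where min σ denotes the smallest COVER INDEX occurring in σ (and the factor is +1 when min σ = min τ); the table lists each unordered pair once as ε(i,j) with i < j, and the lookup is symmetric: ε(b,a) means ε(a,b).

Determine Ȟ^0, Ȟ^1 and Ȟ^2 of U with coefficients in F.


nonempty overlaps:
  W12={t4} W13={t2} W14={t9,t10} W15={t5} W23={t3} W45={t1}
C dims 5,6; δ0: rk_F5 4
degree 0: 5−4−0 = 1 → Ȟ^0 ≅ Z/5
degree 1: 6−0−4 = 2 → Ȟ^1 ≅ Z/5 ⊕ Z/5
degree 2: 0−0−0 = 0 → Ȟ^2 ≅ 0

Ȟ^0 = Z/5, Ȟ^1 = Z/5 ⊕ Z/5, Ȟ^2 = 0


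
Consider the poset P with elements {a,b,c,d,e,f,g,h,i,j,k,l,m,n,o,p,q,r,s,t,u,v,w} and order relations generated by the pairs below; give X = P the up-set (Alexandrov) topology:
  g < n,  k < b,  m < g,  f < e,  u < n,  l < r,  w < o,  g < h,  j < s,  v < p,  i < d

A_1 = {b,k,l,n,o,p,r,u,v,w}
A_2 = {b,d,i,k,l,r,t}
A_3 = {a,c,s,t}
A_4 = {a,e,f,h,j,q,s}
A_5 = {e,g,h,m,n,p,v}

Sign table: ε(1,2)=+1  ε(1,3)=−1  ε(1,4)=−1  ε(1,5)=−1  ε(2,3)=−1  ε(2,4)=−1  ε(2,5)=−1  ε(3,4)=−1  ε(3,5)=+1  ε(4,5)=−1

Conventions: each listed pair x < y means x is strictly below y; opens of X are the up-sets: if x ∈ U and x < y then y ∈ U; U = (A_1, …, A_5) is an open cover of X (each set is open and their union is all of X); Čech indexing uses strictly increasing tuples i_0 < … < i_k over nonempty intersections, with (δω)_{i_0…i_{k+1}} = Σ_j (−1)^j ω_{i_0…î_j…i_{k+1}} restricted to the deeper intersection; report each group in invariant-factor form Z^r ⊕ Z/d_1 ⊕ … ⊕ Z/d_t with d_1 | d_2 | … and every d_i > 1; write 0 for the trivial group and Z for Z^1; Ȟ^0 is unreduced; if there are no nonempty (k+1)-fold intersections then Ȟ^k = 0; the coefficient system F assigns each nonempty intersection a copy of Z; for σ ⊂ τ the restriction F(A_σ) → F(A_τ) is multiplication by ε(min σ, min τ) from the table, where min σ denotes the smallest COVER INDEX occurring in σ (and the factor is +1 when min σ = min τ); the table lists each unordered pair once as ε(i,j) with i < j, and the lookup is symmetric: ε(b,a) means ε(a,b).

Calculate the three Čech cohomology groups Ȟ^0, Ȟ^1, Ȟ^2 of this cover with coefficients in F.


Ȟ^0 ≅ Z, Ȟ^1 ≅ Z, Ȟ^2 ≅ 0

nerve of the cover:
  A12={b,k,l,r} A15={n,p,v} A23={t} A34={a,s} A45={e,h}
C dims 5,5; δ0: rk 4, SNF 1^4
Ȟ^0 = (5 − 4) − 0 = 1, so Ȟ^0 ≅ Z
Ȟ^1 = (5 − 0) − 4 = 1, so Ȟ^1 ≅ Z
Ȟ^2 = (0 − 0) − 0 = 0, so Ȟ^2 ≅ 0


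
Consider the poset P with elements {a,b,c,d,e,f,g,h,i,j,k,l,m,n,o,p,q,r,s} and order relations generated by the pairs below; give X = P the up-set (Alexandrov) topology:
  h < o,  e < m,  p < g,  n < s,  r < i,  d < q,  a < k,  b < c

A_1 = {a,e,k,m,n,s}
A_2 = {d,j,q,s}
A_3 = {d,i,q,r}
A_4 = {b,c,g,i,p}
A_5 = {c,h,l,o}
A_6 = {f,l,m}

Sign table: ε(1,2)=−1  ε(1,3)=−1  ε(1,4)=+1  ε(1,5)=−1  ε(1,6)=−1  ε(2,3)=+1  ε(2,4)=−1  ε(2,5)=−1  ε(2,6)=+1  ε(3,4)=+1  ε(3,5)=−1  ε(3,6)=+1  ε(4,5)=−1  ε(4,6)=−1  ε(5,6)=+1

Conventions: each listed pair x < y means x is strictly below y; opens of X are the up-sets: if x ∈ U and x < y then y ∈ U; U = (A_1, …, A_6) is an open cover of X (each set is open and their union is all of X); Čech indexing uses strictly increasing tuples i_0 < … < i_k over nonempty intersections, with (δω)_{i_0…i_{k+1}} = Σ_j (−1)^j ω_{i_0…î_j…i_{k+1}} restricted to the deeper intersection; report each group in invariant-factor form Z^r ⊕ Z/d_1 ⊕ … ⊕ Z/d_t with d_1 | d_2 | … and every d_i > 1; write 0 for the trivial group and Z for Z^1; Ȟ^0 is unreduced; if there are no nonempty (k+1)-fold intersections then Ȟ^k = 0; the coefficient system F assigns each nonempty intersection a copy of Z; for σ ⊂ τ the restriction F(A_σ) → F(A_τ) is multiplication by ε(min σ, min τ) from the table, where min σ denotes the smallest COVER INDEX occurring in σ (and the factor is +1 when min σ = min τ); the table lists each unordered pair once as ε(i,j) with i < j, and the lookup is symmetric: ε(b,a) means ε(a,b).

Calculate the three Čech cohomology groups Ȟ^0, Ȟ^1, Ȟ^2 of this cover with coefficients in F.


Ȟ^0 = 0, Ȟ^1 = Z/2, Ȟ^2 = 0

intersection data:
  A12={s} A16={m} A23={d,q} A34={i} A45={c} A56={l}
C dims 6,6; δ0: rk 6, SNF 1^5·2
Ȟ^0 = (6 − 6) − 0 = 0, so Ȟ^0 ≅ 0
Ȟ^1 = (6 − 0) − 6 = 0 plus torsion [2], so Ȟ^1 ≅ Z/2
Ȟ^2 = (0 − 0) − 0 = 0, so Ȟ^2 ≅ 0


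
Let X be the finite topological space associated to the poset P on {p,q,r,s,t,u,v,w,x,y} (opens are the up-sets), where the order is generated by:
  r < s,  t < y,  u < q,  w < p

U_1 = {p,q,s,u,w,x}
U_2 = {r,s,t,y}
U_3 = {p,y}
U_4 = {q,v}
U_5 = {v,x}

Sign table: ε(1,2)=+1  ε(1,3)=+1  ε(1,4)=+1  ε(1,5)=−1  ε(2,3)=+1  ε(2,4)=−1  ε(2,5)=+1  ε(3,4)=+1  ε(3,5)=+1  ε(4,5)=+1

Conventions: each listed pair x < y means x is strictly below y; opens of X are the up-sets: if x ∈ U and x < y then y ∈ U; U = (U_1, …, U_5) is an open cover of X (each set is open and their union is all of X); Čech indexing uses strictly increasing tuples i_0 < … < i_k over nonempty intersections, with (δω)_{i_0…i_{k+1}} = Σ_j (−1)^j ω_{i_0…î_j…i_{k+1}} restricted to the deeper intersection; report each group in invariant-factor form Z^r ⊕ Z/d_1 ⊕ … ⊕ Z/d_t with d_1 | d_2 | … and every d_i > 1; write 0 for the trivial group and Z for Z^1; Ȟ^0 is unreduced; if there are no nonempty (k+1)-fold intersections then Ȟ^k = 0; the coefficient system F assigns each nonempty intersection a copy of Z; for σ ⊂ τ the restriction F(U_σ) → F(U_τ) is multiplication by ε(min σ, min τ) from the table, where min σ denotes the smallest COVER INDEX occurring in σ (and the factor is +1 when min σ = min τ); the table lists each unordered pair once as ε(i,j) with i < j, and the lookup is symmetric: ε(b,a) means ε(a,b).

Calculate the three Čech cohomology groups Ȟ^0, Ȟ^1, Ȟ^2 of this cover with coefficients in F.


Ȟ^0(U;F) ≅ 0, Ȟ^1(U;F) ≅ Z ⊕ Z/2 and Ȟ^2(U;F) ≅ 0

intersection data:
  U12={s} U13={p} U14={q} U15={x} U23={y} U45={v}
C dims 5,6; δ0: rk 5, SNF 1^4·2
Ȟ^0 = (5 − 5) − 0 = 0, so Ȟ^0 ≅ 0
Ȟ^1 = (6 − 0) − 5 = 1 plus torsion [2], so Ȟ^1 ≅ Z ⊕ Z/2
Ȟ^2 = (0 − 0) − 0 = 0, so Ȟ^2 ≅ 0


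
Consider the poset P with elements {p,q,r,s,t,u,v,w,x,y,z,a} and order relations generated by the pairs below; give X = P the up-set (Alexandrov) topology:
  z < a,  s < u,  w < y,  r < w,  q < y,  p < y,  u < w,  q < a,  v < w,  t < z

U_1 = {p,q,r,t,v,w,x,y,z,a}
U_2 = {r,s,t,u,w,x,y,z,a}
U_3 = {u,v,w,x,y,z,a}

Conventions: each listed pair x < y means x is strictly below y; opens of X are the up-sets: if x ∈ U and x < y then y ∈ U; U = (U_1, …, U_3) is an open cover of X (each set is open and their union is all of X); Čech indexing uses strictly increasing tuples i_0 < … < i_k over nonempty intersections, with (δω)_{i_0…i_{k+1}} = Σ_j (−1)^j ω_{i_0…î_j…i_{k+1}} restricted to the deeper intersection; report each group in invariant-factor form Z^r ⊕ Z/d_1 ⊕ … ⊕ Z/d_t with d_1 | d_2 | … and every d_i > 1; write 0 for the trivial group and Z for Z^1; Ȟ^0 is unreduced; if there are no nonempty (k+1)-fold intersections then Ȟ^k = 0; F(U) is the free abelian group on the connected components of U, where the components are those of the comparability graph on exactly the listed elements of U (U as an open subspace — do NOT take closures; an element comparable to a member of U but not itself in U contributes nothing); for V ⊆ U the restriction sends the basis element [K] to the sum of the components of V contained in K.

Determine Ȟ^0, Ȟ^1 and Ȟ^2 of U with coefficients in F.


nonempty overlaps:
  U12={r,t,w,x,y,z,a} U13={v,w,x,y,z,a} U23={u,w,x,y,z,a}
  U123={w,x,y,z,a}
components per intersection:
  U1: {p,q,r,t,v,w,y,z,a} {x}
  U2: {r,s,u,w,y} {t,z,a} {x}
  U3: {u,v,w,y} {x} {z,a}
  U12: {r,w,y} {t,z,a} {x}
  U13: {v,w,y} {x} {z,a}
  U23: {u,w,y} {x} {z,a}
  U123: {w,y} {x} {z,a}
C dims 8,9,3; δ0: rk 6, SNF 1^6; δ1: rk 3, SNF 1^3
degree 0: 8−6−0 = 2 → Ȟ^0 ≅ Z^2
degree 1: 9−3−6 = 0 → Ȟ^1 ≅ 0
degree 2: 3−0−3 = 0 → Ȟ^2 ≅ 0

Ȟ^0 ≅ Z^2, Ȟ^1 ≅ 0, Ȟ^2 ≅ 0


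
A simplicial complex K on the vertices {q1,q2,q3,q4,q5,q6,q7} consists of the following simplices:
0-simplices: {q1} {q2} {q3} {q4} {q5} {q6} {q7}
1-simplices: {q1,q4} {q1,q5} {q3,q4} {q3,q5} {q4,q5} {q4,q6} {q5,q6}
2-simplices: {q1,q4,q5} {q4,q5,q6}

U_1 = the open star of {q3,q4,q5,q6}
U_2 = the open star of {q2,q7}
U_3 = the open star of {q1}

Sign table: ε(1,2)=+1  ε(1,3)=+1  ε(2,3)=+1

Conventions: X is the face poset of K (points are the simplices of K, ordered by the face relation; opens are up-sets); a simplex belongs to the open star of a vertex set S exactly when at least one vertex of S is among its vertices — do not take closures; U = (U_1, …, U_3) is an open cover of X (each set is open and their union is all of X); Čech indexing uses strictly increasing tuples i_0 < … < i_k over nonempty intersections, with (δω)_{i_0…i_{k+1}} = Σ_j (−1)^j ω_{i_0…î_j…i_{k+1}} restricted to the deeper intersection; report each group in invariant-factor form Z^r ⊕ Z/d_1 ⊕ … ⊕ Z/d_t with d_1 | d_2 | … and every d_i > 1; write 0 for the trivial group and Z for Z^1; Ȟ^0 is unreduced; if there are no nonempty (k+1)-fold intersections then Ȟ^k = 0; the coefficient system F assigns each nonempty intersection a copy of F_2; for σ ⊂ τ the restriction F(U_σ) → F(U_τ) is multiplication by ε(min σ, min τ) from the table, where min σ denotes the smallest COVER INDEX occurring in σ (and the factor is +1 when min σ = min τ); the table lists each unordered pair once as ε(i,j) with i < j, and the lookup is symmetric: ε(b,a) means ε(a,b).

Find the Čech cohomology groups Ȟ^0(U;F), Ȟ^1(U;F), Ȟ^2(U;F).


Ȟ^0 = Z/2 ⊕ Z/2,  Ȟ^1 = 0,  Ȟ^2 = 0

intersection data:
  U1={{q3},{q4},{q5},{q6},{q1,q4},{q1,q5},{q3,q4},{q3,q5},{q4,q5},{q4,q6},{q5,q6},{q1,q4,q5},{q4,q5,q6}} U2={{q2},{q7}} U3={{q1},{q1,q4},{q1,q5},{q1,q4,q5}}
  U13={{q1,q4},{q1,q5},{q1,q4,q5}}
C dims 3,1; δ0: rk_F2 1
Ȟ^0 = (3 − 1) − 0 = 2, so Ȟ^0 ≅ Z/2 ⊕ Z/2
Ȟ^1 = (1 − 0) − 1 = 0, so Ȟ^1 ≅ 0
Ȟ^2 = (0 − 0) − 0 = 0, so Ȟ^2 ≅ 0


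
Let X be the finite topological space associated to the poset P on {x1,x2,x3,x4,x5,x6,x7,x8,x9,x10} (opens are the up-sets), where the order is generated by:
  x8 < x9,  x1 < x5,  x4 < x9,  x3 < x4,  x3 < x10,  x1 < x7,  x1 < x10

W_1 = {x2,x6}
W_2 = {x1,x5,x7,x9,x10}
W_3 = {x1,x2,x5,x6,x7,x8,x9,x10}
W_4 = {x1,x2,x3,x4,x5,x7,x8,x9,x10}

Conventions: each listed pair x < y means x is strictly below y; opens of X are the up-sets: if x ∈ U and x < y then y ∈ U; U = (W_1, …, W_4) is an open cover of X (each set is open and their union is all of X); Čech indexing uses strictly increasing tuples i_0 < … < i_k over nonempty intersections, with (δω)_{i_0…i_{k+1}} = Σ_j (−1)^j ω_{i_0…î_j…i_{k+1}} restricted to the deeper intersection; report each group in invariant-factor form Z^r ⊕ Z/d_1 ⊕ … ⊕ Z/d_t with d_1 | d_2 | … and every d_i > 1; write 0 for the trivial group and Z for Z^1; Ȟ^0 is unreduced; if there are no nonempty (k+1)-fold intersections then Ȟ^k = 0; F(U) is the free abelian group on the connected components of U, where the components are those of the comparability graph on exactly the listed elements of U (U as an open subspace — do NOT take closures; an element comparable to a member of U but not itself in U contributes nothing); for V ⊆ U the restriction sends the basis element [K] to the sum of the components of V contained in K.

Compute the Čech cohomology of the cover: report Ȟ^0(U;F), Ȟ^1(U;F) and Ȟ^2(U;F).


nonempty overlaps:
  W13={x2,x6} W14={x2} W23={x1,x5,x7,x9,x10} W24={x1,x5,x7,x9,x10} W34={x1,x2,x5,x7,x8,x9,x10}
  W134={x2} W234={x1,x5,x7,x9,x10}
components per intersection:
  W1: {x2} {x6}
  W2: {x1,x5,x7,x10} {x9}
  W3: {x1,x5,x7,x10} {x2} {x6} {x8,x9}
  W4: {x1,x3,x4,x5,x7,x8,x9,x10} {x2}
  W13: {x2} {x6}
  W14: {x2}
  W23: {x1,x5,x7,x10} {x9}
  W24: {x1,x5,x7,x10} {x9}
  W34: {x1,x5,x7,x10} {x2} {x8,x9}
  W134: {x2}
  W234: {x1,x5,x7,x10} {x9}
C dims 10,10,3; δ0: rk 7, SNF 1^7; δ1: rk 3, SNF 1^3
degree 0: 10−7−0 = 3 → Ȟ^0 ≅ Z^3
degree 1: 10−3−7 = 0 → Ȟ^1 ≅ 0
degree 2: 3−0−3 = 0 → Ȟ^2 ≅ 0

Ȟ^0 ≅ Z^3; Ȟ^1 ≅ 0; Ȟ^2 ≅ 0


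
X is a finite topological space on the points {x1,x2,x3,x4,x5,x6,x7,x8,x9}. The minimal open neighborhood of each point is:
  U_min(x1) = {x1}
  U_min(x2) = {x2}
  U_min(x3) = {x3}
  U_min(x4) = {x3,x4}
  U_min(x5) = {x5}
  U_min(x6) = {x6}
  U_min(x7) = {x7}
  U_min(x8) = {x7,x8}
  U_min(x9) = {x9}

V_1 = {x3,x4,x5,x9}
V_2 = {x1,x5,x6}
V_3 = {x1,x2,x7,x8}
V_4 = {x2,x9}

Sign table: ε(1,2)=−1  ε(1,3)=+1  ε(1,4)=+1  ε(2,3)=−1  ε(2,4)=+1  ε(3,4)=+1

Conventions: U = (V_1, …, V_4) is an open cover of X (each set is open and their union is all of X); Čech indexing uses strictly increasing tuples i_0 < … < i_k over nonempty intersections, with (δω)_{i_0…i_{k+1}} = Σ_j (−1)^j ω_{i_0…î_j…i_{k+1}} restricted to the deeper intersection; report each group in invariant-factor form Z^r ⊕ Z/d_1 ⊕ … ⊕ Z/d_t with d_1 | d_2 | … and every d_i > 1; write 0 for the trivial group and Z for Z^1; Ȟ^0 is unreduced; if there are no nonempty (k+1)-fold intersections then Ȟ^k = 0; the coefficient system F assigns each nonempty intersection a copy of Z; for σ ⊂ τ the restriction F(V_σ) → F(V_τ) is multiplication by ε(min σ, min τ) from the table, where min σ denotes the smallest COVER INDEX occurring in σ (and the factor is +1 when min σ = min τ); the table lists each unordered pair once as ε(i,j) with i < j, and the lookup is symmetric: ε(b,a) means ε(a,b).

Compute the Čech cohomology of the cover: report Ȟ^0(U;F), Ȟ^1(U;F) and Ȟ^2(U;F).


nonempty intersections:
  V12={x5} V14={x9} V23={x1} V34={x2}
C dims 4,4; δ0: rk 3, SNF 1^3
Ȟ^0: (4−3)−0=1 ⇒ Z
Ȟ^1: (4−0)−3=1 ⇒ Z
Ȟ^2: (0−0)−0=0 ⇒ 0

Ȟ^0(U;F) ≅ Z; Ȟ^1(U;F) ≅ Z; Ȟ^2(U;F) ≅ 0


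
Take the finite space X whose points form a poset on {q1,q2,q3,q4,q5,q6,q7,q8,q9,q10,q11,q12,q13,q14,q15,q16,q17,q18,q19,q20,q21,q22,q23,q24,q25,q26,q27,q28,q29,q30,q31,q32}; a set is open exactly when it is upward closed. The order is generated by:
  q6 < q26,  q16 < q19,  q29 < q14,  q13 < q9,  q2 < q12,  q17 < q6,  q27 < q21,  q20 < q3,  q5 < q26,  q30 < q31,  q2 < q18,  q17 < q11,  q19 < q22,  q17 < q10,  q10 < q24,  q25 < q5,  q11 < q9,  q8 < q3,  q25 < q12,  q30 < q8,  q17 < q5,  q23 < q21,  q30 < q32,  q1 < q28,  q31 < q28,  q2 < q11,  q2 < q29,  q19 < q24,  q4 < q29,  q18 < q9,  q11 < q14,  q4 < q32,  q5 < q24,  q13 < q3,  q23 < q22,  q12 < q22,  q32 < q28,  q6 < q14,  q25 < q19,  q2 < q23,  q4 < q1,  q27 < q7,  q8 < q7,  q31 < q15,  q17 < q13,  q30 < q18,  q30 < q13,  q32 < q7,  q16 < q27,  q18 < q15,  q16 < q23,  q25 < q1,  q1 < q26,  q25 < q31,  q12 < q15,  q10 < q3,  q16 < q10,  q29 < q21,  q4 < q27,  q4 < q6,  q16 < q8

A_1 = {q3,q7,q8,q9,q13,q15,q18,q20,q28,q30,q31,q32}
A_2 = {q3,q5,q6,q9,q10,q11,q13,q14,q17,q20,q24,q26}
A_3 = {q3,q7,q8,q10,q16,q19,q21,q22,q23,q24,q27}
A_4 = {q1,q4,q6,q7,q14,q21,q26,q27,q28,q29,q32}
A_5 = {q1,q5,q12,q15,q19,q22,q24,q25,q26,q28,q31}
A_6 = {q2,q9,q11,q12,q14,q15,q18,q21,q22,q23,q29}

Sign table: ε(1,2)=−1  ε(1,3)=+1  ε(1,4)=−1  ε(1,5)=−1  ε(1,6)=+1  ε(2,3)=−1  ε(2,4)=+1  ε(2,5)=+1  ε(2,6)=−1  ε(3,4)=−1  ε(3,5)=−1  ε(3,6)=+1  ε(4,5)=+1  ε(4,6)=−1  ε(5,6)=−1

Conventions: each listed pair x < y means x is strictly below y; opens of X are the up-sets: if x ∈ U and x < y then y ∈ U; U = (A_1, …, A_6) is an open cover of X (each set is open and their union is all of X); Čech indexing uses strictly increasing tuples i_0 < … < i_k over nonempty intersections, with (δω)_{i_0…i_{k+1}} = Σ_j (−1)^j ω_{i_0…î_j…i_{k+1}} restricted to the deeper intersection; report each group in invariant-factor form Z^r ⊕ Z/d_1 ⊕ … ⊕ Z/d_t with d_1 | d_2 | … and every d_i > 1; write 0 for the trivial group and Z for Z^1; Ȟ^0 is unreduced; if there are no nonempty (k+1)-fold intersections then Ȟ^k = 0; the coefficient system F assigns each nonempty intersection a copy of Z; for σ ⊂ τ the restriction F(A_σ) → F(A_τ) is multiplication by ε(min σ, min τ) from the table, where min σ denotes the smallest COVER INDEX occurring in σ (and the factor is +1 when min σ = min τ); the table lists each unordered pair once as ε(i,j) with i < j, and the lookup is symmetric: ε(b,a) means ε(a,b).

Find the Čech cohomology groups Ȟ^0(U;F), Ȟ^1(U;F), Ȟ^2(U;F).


Ȟ^0 ≅ Z; Ȟ^1 ≅ 0; Ȟ^2 ≅ Z/2

cover nerve:
  A12={q3,q9,q13,q20} A13={q3,q7,q8} A14={q7,q28,q32} A15={q15,q28,q31} A16={q9,q15,q18} A23={q3,q10,q24} A24={q6,q14,q26} A25={q5,q24,q26} A26={q9,q11,q14} A34={q7,q21,q27} A35={q19,q22,q24} A36={q21,q22,q23} A45={q1,q26,q28} A46={q14,q21,q29} A56={q12,q15,q22}
  A123={q3} A126={q9} A134={q7} A145={q28} A156={q15} A235={q24} A245={q26} A246={q14} A346={q21} A356={q22}
C dims 6,15,10; δ0: rk 5, SNF 1^5; δ1: rk 10, SNF 1^9·2
Ȟ^0: (6−5)−0=1 ⇒ Z
Ȟ^1: (15−10)−5=0 ⇒ 0
Ȟ^2: (10−0)−10=0 plus torsion [2] ⇒ Z/2


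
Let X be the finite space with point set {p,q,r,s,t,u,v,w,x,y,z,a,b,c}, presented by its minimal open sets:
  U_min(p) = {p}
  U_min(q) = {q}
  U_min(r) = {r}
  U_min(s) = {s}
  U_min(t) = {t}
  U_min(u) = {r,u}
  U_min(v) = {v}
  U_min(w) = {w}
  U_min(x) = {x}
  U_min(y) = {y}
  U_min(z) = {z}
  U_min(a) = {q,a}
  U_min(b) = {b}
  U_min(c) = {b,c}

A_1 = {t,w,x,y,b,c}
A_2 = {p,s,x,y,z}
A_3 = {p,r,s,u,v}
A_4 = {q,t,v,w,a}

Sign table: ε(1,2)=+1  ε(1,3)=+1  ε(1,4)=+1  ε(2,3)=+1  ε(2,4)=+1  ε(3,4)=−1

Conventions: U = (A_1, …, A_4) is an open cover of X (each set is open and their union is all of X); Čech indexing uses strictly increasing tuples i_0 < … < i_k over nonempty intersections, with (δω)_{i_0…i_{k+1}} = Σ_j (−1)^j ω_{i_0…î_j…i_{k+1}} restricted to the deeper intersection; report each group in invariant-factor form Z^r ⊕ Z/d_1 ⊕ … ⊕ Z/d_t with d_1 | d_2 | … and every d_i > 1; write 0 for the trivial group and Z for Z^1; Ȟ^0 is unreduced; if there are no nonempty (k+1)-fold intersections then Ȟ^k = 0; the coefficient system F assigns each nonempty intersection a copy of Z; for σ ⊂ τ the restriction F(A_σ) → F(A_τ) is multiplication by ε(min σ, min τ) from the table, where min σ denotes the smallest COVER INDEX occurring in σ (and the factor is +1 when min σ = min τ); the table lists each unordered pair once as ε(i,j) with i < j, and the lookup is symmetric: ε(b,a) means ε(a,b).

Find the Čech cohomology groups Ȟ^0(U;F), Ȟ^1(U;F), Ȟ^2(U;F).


Ȟ^0 ≅ 0; Ȟ^1 ≅ Z/2; Ȟ^2 ≅ 0

nonempty intersections:
  A12={x,y} A14={t,w} A23={p,s} A34={v}
C dims 4,4; δ0: rk 4, SNF 1^3·2
Ȟ^0: (4−4)−0=0 ⇒ 0
Ȟ^1: (4−0)−4=0 plus torsion [2] ⇒ Z/2
Ȟ^2: (0−0)−0=0 ⇒ 0


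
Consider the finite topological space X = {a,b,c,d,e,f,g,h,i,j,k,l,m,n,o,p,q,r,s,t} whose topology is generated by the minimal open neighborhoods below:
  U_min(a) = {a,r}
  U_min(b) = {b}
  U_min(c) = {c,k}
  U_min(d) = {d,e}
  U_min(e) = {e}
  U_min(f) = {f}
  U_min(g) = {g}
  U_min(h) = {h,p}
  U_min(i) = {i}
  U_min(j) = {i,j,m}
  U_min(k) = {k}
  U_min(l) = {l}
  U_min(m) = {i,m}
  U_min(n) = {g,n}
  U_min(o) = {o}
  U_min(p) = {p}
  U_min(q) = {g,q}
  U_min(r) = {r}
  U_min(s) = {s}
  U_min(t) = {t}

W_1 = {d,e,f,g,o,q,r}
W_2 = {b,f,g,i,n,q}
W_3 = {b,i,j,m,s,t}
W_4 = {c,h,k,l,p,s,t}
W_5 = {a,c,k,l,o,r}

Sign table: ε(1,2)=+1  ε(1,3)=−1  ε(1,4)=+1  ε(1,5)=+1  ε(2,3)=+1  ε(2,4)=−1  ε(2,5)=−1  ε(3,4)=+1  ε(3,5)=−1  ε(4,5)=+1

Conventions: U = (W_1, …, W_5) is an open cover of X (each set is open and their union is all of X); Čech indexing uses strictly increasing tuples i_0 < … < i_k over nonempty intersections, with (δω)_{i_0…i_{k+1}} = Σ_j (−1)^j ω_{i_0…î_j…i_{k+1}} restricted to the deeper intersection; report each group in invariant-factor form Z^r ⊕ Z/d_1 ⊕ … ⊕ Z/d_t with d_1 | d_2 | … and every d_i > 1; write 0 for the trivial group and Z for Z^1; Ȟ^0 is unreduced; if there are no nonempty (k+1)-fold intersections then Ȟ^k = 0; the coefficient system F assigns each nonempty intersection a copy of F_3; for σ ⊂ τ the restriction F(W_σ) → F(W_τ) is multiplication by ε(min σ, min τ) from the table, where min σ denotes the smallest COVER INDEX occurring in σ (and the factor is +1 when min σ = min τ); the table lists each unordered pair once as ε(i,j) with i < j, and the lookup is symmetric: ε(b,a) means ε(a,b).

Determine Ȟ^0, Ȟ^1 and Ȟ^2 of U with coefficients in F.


nonempty overlaps:
  W12={f,g,q} W15={o,r} W23={b,i} W34={s,t} W45={c,k,l}
C dims 5,5; δ0: rk_F3 4
degree 0: 5−4−0 = 1 → Ȟ^0 ≅ Z/3
degree 1: 5−0−4 = 1 → Ȟ^1 ≅ Z/3
degree 2: 0−0−0 = 0 → Ȟ^2 ≅ 0

Ȟ^0 = Z/3; Ȟ^1 = Z/3; Ȟ^2 = 0


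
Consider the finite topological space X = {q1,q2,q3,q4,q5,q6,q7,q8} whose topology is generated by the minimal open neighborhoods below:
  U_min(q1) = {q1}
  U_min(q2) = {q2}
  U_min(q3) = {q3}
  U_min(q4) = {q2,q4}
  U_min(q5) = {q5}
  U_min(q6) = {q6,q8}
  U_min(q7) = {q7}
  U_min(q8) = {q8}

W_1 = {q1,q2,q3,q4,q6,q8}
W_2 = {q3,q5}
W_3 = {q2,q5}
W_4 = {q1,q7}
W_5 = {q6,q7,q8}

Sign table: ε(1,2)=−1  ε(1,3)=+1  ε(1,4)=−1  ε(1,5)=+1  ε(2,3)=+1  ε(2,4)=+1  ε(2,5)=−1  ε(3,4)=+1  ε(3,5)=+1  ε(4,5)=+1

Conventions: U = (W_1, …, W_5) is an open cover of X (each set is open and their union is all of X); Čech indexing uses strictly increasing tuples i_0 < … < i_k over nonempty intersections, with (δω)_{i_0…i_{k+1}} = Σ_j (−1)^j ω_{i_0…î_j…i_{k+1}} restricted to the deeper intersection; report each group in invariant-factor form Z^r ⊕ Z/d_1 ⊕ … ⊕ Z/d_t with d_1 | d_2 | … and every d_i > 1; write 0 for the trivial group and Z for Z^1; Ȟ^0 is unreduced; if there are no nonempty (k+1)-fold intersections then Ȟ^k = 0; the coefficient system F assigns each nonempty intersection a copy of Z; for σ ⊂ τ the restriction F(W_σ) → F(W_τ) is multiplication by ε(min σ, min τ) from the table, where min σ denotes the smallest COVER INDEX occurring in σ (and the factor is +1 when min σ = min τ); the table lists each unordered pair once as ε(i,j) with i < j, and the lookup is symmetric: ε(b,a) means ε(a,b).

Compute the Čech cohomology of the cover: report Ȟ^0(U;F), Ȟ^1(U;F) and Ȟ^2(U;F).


nonempty overlaps:
  W12={q3} W13={q2} W14={q1} W15={q6,q8} W23={q5} W45={q7}
C dims 5,6; δ0: rk 5, SNF 1^4·2
degree 0: 5−5−0 = 0 → Ȟ^0 ≅ 0
degree 1: 6−0−5 = 1 plus torsion [2] → Ȟ^1 ≅ Z ⊕ Z/2
degree 2: 0−0−0 = 0 → Ȟ^2 ≅ 0

Ȟ^0(U;F) ≅ 0; Ȟ^1(U;F) ≅ Z ⊕ Z/2; Ȟ^2(U;F) ≅ 0


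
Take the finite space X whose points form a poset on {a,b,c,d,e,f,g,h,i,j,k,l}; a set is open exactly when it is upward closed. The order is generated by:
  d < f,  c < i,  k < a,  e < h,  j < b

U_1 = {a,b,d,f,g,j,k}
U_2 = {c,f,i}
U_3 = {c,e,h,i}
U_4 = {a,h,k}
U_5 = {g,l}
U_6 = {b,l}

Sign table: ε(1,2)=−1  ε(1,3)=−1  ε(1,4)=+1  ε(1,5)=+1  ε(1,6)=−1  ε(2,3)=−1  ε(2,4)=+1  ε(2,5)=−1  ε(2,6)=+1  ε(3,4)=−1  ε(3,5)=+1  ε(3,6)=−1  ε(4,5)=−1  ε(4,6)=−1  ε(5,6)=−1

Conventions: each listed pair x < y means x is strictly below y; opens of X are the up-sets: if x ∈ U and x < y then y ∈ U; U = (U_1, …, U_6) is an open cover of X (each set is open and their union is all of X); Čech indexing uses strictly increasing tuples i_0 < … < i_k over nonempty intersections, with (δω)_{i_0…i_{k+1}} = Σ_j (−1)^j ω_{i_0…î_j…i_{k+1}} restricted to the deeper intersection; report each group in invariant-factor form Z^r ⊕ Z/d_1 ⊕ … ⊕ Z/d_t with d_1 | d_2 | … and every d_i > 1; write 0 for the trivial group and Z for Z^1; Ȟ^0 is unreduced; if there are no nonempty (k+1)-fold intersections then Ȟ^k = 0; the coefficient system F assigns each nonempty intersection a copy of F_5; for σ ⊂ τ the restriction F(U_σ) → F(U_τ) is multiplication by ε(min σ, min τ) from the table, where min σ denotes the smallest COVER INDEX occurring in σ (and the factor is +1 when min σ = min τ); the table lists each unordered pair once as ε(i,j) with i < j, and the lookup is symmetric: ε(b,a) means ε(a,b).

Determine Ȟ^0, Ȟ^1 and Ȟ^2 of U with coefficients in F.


nerve simplices:
  U12={f} U14={a,k} U15={g} U16={b} U23={c,i} U34={h} U56={l}
C dims 6,7; δ0: rk_F5 6
degree 0: 6−6−0 = 0 → Ȟ^0 ≅ 0
degree 1: 7−0−6 = 1 → Ȟ^1 ≅ Z/5
degree 2: 0−0−0 = 0 → Ȟ^2 ≅ 0

Ȟ^0 = 0; Ȟ^1 = Z/5; Ȟ^2 = 0


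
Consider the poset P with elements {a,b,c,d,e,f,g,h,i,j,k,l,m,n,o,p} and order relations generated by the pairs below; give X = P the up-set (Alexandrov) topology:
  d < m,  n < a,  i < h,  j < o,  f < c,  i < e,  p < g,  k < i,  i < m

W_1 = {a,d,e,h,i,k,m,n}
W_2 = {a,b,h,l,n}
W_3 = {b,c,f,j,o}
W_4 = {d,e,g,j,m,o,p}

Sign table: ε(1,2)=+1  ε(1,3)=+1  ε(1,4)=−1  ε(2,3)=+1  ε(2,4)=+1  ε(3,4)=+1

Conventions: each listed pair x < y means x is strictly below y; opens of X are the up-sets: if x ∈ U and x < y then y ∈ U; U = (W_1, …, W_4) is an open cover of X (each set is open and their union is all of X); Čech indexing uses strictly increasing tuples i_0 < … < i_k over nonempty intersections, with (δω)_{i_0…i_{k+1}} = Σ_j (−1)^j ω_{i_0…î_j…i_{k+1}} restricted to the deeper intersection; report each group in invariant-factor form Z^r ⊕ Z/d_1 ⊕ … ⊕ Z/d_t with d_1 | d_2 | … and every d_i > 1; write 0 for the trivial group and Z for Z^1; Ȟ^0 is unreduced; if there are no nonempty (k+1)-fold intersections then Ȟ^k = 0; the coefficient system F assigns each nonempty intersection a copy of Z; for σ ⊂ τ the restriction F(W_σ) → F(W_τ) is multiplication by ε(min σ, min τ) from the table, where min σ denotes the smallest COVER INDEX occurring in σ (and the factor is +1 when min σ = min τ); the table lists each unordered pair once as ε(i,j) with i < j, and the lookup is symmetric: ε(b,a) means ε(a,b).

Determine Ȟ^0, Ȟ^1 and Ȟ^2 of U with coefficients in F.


Ȟ^0 ≅ 0, Ȟ^1 ≅ Z/2, Ȟ^2 ≅ 0

cover nerve:
  W12={a,h,n} W14={d,e,m} W23={b} W34={j,o}
C dims 4,4; δ0: rk 4, SNF 1^3·2
Ȟ^0: (4−4)−0=0 ⇒ 0
Ȟ^1: (4−0)−4=0 plus torsion [2] ⇒ Z/2
Ȟ^2: (0−0)−0=0 ⇒ 0


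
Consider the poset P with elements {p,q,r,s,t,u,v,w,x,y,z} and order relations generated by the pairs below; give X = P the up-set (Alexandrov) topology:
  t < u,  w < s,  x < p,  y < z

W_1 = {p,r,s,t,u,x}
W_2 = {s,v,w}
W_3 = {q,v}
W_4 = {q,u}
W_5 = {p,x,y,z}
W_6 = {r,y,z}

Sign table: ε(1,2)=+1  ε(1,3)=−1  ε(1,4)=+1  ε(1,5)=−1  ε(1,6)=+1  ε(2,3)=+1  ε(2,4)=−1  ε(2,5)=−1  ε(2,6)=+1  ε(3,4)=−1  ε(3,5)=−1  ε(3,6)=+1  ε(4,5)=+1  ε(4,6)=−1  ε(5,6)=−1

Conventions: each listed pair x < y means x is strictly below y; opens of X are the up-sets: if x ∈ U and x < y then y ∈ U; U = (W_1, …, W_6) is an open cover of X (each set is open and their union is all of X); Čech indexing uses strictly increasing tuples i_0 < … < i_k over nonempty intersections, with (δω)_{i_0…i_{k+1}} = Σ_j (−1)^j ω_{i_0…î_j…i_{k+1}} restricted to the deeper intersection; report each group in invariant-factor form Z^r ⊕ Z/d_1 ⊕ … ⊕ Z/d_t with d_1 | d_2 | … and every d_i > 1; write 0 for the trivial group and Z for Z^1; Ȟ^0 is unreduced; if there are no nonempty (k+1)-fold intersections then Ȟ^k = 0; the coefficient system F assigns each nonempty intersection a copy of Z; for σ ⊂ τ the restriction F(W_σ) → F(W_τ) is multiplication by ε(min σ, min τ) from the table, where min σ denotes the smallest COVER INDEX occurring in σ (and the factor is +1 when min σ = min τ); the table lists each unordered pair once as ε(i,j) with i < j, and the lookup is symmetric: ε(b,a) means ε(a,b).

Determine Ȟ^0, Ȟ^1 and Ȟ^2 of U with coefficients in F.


cover nerve:
  W12={s} W14={u} W15={p,x} W16={r} W23={v} W34={q} W56={y,z}
C dims 6,7; δ0: rk 6, SNF 1^5·2
Ȟ^0: (6−6)−0=0 ⇒ 0
Ȟ^1: (7−0)−6=1 plus torsion [2] ⇒ Z ⊕ Z/2
Ȟ^2: (0−0)−0=0 ⇒ 0

Ȟ^0 = 0, Ȟ^1 = Z ⊕ Z/2, Ȟ^2 = 0


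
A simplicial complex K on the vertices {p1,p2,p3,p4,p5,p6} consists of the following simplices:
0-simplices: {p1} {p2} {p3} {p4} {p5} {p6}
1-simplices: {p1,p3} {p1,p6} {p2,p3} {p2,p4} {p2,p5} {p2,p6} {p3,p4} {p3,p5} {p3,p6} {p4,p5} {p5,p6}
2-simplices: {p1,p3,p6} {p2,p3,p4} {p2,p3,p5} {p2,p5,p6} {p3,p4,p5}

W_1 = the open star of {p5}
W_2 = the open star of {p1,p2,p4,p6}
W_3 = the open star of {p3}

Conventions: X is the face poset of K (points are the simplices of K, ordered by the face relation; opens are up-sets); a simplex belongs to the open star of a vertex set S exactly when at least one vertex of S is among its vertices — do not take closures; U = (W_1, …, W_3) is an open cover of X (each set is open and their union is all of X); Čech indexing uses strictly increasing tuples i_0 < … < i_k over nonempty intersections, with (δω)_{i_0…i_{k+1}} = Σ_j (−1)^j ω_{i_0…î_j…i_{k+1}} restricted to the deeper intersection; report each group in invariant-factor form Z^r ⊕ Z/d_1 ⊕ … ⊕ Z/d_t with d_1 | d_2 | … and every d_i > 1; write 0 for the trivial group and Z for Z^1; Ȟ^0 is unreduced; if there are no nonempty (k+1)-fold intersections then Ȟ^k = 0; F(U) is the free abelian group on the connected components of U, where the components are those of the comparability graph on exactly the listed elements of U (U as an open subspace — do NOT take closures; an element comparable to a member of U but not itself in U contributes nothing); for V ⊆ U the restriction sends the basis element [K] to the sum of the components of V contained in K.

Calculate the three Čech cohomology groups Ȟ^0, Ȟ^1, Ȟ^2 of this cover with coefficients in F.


Ȟ^0 = Z; Ȟ^1 = Z; Ȟ^2 = 0

nonempty overlaps:
  W1={{p5},{p2,p5},{p3,p5},{p4,p5},{p5,p6},{p2,p3,p5},{p2,p5,p6},{p3,p4,p5}} W2={{p1},{p2},{p4},{p6},{p1,p3},{p1,p6},{p2,p3},{p2,p4},{p2,p5},{p2,p6},{p3,p4},{p3,p6},{p4,p5},{p5,p6},{p1,p3,p6},{p2,p3,p4},{p2,p3,p5},{p2,p5,p6},{p3,p4,p5}} W3={{p3},{p1,p3},{p2,p3},{p3,p4},{p3,p5},{p3,p6},{p1,p3,p6},{p2,p3,p4},{p2,p3,p5},{p3,p4,p5}}
  W12={{p2,p5},{p4,p5},{p5,p6},{p2,p3,p5},{p2,p5,p6},{p3,p4,p5}} W13={{p3,p5},{p2,p3,p5},{p3,p4,p5}} W23={{p1,p3},{p2,p3},{p3,p4},{p3,p6},{p1,p3,p6},{p2,p3,p4},{p2,p3,p5},{p3,p4,p5}}
  W123={{p2,p3,p5},{p3,p4,p5}}
components per intersection:
  W1: {{p5},{p2,p5},{p3,p5},{p4,p5},{p5,p6},{p2,p3,p5},{p2,p5,p6},{p3,p4,p5}}
  W2: {{p1},{p2},{p4},{p6},{p1,p3},{p1,p6},{p2,p3},{p2,p4},{p2,p5},{p2,p6},{p3,p4},{p3,p6},{p4,p5},{p5,p6},{p1,p3,p6},{p2,p3,p4},{p2,p3,p5},{p2,p5,p6},{p3,p4,p5}}
  W3: {{p3},{p1,p3},{p2,p3},{p3,p4},{p3,p5},{p3,p6},{p1,p3,p6},{p2,p3,p4},{p2,p3,p5},{p3,p4,p5}}
  W12: {{p2,p5},{p5,p6},{p2,p3,p5},{p2,p5,p6}} {{p4,p5},{p3,p4,p5}}
  W13: {{p3,p5},{p2,p3,p5},{p3,p4,p5}}
  W23: {{p1,p3},{p3,p6},{p1,p3,p6}} {{p2,p3},{p3,p4},{p2,p3,p4},{p2,p3,p5},{p3,p4,p5}}
  W123: {{p2,p3,p5}} {{p3,p4,p5}}
C dims 3,5,2; δ0: rk 2, SNF 1^2; δ1: rk 2, SNF 1^2
degree 0: 3−2−0 = 1 → Ȟ^0 ≅ Z
degree 1: 5−2−2 = 1 → Ȟ^1 ≅ Z
degree 2: 2−0−2 = 0 → Ȟ^2 ≅ 0


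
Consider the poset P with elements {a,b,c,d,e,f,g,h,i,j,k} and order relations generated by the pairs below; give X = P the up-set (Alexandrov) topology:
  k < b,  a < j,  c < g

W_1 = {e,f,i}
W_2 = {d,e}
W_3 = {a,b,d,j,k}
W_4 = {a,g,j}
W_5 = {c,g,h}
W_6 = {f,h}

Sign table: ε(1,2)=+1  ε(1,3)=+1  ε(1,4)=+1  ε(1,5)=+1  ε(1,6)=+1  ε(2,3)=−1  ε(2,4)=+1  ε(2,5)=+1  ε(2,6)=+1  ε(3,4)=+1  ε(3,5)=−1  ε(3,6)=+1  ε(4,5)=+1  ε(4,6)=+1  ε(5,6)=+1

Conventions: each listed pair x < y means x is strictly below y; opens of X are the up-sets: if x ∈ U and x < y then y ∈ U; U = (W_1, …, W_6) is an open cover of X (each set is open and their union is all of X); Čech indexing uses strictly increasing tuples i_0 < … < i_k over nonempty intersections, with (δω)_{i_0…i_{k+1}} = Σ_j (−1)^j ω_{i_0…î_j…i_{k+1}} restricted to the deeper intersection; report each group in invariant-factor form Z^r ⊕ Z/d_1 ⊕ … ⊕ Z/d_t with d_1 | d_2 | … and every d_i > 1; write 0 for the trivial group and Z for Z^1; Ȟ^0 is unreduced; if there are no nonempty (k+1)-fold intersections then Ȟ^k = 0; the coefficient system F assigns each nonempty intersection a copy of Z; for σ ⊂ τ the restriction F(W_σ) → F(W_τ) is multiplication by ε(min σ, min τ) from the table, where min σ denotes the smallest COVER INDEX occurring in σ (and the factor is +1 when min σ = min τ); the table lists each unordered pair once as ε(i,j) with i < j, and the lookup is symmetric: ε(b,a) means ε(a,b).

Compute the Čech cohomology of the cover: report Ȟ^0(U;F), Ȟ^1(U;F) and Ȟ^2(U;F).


intersection data:
  W12={e} W16={f} W23={d} W34={a,j} W45={g} W56={h}
C dims 6,6; δ0: rk 6, SNF 1^5·2
Ȟ^0 = (6 − 6) − 0 = 0, so Ȟ^0 ≅ 0
Ȟ^1 = (6 − 0) − 6 = 0 plus torsion [2], so Ȟ^1 ≅ Z/2
Ȟ^2 = (0 − 0) − 0 = 0, so Ȟ^2 ≅ 0

Ȟ^0 = 0, Ȟ^1 = Z/2 and Ȟ^2 = 0


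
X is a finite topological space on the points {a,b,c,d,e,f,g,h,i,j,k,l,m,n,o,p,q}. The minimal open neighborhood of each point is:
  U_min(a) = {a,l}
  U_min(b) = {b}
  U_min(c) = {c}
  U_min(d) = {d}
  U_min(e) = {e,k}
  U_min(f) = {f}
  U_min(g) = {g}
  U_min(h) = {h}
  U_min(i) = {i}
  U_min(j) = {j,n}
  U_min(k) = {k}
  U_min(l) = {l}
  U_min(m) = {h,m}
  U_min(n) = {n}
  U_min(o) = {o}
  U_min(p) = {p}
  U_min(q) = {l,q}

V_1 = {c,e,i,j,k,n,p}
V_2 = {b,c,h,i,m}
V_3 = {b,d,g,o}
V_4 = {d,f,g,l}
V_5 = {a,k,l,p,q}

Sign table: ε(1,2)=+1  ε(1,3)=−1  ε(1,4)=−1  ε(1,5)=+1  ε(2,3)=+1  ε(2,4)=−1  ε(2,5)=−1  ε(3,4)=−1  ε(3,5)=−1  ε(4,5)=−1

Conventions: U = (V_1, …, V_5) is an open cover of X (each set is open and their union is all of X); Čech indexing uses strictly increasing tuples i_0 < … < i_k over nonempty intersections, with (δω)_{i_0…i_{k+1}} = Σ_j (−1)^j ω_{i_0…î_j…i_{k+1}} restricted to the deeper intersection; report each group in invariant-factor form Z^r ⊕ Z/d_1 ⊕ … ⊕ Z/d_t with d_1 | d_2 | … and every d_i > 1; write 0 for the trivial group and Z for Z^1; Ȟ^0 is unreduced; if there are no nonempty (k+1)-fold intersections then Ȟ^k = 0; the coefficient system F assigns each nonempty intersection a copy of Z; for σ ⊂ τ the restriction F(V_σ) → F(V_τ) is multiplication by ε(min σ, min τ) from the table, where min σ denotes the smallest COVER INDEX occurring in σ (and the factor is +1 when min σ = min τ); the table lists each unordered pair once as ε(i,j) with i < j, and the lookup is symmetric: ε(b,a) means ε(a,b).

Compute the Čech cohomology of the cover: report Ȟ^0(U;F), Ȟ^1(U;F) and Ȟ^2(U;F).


Ȟ^0 ≅ Z,  Ȟ^1 ≅ Z,  Ȟ^2 ≅ 0

intersection data:
  V12={c,i} V15={k,p} V23={b} V34={d,g} V45={l}
C dims 5,5; δ0: rk 4, SNF 1^4
Ȟ^0 = (5 − 4) − 0 = 1, so Ȟ^0 ≅ Z
Ȟ^1 = (5 − 0) − 4 = 1, so Ȟ^1 ≅ Z
Ȟ^2 = (0 − 0) − 0 = 0, so Ȟ^2 ≅ 0


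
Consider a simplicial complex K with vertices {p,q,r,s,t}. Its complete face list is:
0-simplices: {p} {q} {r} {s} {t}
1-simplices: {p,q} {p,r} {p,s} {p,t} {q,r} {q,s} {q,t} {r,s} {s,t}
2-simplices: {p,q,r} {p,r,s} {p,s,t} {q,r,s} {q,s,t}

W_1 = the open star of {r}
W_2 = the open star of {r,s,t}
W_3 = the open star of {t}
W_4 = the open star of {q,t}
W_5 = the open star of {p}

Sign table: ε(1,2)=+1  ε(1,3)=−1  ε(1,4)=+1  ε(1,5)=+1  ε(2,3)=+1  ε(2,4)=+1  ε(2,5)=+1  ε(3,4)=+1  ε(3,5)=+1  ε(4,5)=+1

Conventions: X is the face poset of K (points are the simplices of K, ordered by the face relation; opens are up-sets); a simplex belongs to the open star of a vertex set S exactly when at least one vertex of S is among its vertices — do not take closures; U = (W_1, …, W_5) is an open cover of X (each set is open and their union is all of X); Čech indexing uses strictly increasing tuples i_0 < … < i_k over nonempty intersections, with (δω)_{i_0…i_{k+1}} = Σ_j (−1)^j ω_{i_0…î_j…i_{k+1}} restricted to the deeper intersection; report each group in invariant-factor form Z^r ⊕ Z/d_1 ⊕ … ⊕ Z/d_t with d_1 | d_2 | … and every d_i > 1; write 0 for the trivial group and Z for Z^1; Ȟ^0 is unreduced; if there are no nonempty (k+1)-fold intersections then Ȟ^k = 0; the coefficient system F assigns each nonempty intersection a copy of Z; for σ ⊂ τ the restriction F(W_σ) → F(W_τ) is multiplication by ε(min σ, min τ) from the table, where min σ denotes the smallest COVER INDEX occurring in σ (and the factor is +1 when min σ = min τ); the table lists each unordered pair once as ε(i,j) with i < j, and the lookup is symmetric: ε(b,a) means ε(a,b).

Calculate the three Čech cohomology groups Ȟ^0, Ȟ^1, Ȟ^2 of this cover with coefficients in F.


Ȟ^0(U;F) ≅ Z; Ȟ^1(U;F) ≅ 0; Ȟ^2(U;F) ≅ 0

intersection data:
  W1={{r},{p,r},{q,r},{r,s},{p,q,r},{p,r,s},{q,r,s}} W2={{r},{s},{t},{p,r},{p,s},{p,t},{q,r},{q,s},{q,t},{r,s},{s,t},{p,q,r},{p,r,s},{p,s,t},{q,r,s},{q,s,t}} W3={{t},{p,t},{q,t},{s,t},{p,s,t},{q,s,t}} W4={{q},{t},{p,q},{p,t},{q,r},{q,s},{q,t},{s,t},{p,q,r},{p,s,t},{q,r,s},{q,s,t}} W5={{p},{p,q},{p,r},{p,s},{p,t},{p,q,r},{p,r,s},{p,s,t}}
  W12={{r},{p,r},{q,r},{r,s},{p,q,r},{p,r,s},{q,r,s}} W14={{q,r},{p,q,r},{q,r,s}} W15={{p,r},{p,q,r},{p,r,s}} W23={{t},{p,t},{q,t},{s,t},{p,s,t},{q,s,t}} W24={{t},{p,t},{q,r},{q,s},{q,t},{s,t},{p,q,r},{p,s,t},{q,r,s},{q,s,t}} W25={{p,r},{p,s},{p,t},{p,q,r},{p,r,s},{p,s,t}} W34={{t},{p,t},{q,t},{s,t},{p,s,t},{q,s,t}} W35={{p,t},{p,s,t}} W45={{p,q},{p,t},{p,q,r},{p,s,t}}
  W124={{q,r},{p,q,r},{q,r,s}} W125={{p,r},{p,q,r},{p,r,s}} W145={{p,q,r}} W234={{t},{p,t},{q,t},{s,t},{p,s,t},{q,s,t}} W235={{p,t},{p,s,t}} W245={{p,t},{p,q,r},{p,s,t}} W345={{p,t},{p,s,t}}
  W1245={{p,q,r}} W2345={{p,t},{p,s,t}}
C dims 5,9,7,2; δ0: rk 4, SNF 1^4; δ1: rk 5, SNF 1^5; δ2: rk 2, SNF 1^2
Ȟ^0 = (5 − 4) − 0 = 1, so Ȟ^0 ≅ Z
Ȟ^1 = (9 − 5) − 4 = 0, so Ȟ^1 ≅ 0
Ȟ^2 = (7 − 2) − 5 = 0, so Ȟ^2 ≅ 0


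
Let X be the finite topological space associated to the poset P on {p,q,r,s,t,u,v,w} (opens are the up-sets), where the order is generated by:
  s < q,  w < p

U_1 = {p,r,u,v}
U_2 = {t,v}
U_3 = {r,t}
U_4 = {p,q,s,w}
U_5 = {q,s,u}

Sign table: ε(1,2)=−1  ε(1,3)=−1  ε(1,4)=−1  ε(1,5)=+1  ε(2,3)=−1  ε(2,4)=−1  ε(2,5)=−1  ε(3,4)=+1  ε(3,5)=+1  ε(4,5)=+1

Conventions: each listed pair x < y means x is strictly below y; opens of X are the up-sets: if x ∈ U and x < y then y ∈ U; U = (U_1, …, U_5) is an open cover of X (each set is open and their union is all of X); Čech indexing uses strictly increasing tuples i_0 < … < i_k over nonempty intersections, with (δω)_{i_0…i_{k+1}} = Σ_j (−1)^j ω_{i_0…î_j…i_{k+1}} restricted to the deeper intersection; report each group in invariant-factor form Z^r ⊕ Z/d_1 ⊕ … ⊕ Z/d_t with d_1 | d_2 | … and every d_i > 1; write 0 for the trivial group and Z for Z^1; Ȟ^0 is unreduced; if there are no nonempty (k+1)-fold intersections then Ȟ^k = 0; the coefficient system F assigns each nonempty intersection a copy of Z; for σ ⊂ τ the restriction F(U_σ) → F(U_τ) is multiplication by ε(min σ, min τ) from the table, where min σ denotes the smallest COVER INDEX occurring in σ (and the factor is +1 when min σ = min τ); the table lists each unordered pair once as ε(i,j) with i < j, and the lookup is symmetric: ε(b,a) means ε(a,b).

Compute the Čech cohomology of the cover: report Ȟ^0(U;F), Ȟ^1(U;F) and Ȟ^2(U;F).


nonempty intersections:
  U12={v} U13={r} U14={p} U15={u} U23={t} U45={q,s}
C dims 5,6; δ0: rk 5, SNF 1^4·2
Ȟ^0: (5−5)−0=0 ⇒ 0
Ȟ^1: (6−0)−5=1 plus torsion [2] ⇒ Z ⊕ Z/2
Ȟ^2: (0−0)−0=0 ⇒ 0

Ȟ^0 = 0; Ȟ^1 = Z ⊕ Z/2; Ȟ^2 = 0
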